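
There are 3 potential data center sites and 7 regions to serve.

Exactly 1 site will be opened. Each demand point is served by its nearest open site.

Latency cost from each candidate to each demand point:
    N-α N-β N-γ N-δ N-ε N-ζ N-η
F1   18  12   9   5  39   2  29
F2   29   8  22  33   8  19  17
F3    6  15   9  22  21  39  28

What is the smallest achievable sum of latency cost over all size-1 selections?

Open {F1}.
  N-α→F1 18, N-β→F1 12, N-γ→F1 9, N-δ→F1 5, N-ε→F1 39, N-ζ→F1 2, N-η→F1 29  ⇒ total 114.
Compare {F2}: total 136.
Compare {F3}: total 140.

114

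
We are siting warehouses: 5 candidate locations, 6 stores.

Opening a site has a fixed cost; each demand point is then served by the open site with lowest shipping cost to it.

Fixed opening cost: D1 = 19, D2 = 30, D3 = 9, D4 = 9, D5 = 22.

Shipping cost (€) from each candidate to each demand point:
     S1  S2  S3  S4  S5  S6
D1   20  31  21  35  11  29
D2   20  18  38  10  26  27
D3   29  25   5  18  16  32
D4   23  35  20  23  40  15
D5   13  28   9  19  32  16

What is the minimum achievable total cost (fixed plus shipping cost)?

Open {D3, D4}: assign each demand point to its cheapest open site.
  S1→D4 23, S2→D3 25, S3→D3 5, S4→D3 18, S5→D3 16, S6→D4 15
  shipping cost 102, fixed 18 → total 120.
Compare {D3, D5}: shipping cost 93 + fixed 31 = 124.
Compare {D1, D3, D4}: shipping cost 94 + fixed 37 = 131.
Compare {D2, D3, D4}: shipping cost 84 + fixed 48 = 132.
All other subsets cost ≥ 124. Minimum total cost: 120.

120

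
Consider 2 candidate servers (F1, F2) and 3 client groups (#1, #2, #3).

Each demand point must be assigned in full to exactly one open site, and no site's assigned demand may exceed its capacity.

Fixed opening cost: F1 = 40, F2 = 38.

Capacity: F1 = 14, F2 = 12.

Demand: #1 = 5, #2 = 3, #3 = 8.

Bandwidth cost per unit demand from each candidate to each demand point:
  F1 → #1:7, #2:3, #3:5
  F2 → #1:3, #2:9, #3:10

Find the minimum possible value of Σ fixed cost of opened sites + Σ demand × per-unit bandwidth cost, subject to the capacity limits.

Open {F1, F2}; cheapest assignment that respects the capacities:
  F1 (cap 14, load 11): #2, #3 — cost 3×3 + 8×5 = 49
  F2 (cap 12, load 5): #1 — cost 5×3 = 15
  Shipping 64, fixed 78 → total 142.
  Any other capacity-feasible assignment to {F1, F2} ships for at least 64.
Total demand is 16 and no other set of sites has combined capacity ≥ 16, so {F1, F2} is the only feasible choice of open sites. Minimum: 142.

142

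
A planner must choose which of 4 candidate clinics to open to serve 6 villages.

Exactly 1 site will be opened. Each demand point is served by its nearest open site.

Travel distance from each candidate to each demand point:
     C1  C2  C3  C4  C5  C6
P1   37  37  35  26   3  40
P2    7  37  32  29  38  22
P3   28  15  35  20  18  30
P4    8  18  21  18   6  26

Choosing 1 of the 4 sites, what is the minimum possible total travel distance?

Open {P4}.
  C1→P4 8, C2→P4 18, C3→P4 21, C4→P4 18, C5→P4 6, C6→P4 26  ⇒ total 97.
Compare {P3}: total 146.
Compare {P2}: total 165.
No size-1 selection does better; minimum is 97.

97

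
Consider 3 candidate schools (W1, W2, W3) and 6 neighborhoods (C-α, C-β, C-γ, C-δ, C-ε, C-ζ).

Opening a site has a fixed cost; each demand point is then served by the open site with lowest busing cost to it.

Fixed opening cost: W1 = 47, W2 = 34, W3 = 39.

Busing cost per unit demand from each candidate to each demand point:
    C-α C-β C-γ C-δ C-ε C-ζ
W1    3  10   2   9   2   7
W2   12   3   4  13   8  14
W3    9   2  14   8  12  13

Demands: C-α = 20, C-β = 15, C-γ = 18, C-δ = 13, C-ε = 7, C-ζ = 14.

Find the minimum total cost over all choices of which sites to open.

428

Open {W1, W3}: assign each demand point to its cheapest open site.
  C-α→W1 20×3=60, C-β→W3 15×2=30, C-γ→W1 18×2=36, C-δ→W3 13×8=104, C-ε→W1 7×2=14, C-ζ→W1 14×7=98
  busing cost 342, fixed 86 → total 428.
Compare {W1, W2}: busing cost 370 + fixed 81 = 451.
Compare {W1, W2, W3}: busing cost 342 + fixed 120 = 462.
Compare {W1}: busing cost 475 + fixed 47 = 522.
All other subsets cost ≥ 451. Minimum total cost: 428.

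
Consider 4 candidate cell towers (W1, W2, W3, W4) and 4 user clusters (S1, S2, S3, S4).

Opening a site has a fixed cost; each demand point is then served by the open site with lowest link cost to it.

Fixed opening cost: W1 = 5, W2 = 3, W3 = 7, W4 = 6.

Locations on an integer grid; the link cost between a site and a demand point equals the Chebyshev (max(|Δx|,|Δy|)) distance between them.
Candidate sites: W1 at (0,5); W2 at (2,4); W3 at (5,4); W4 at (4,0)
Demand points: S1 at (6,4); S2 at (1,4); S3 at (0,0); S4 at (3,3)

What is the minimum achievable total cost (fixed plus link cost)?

13

Open {W2}: assign each demand point to its cheapest open site.
  S1→W2 4, S2→W2 1, S3→W2 4, S4→W2 1
  link cost 10, fixed 3 → total 13.
Compare {W2, W3}: link cost 7 + fixed 10 = 17.
Compare {W1, W2}: link cost 10 + fixed 8 = 18.
Compare {W3}: link cost 12 + fixed 7 = 19.
All other subsets cost ≥ 17. Minimum total cost: 13.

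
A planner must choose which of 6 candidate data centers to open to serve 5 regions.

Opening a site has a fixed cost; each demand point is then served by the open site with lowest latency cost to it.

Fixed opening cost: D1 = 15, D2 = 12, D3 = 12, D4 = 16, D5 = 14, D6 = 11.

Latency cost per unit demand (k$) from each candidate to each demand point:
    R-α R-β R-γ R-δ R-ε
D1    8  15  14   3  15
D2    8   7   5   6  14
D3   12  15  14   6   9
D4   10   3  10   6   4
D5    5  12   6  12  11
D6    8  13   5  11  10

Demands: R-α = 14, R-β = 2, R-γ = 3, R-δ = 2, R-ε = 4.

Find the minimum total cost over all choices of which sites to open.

Open {D4, D5}: assign each demand point to its cheapest open site.
  R-α→D5 14×5=70, R-β→D4 2×3=6, R-γ→D5 3×6=18, R-δ→D4 2×6=12, R-ε→D4 4×4=16
  latency cost 122, fixed 30 → total 152.
Compare {D4, D5, D6}: latency cost 119 + fixed 41 = 160.
Compare {D1, D4, D5}: latency cost 116 + fixed 45 = 161.
Compare {D2, D4, D5}: latency cost 119 + fixed 42 = 161.
All other subsets cost ≥ 160. Minimum total cost: 152.

152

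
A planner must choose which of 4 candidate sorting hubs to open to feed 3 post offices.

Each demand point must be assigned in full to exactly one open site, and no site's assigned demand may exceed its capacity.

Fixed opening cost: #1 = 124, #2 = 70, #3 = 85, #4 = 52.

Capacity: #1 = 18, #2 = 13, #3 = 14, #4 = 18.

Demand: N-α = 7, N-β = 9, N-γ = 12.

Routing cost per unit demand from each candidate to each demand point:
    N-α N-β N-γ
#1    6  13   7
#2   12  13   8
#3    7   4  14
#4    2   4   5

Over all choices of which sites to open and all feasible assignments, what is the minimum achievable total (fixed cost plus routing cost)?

Open {#2, #4}; cheapest assignment that respects the capacities:
  #2 (cap 13, load 12): N-γ — cost 12×8 = 96
  #4 (cap 18, load 16): N-α, N-β — cost 7×2 + 9×4 = 50
  Shipping 146, fixed 122 → total 268.
  Any other capacity-feasible assignment to {#2, #4} ships for at least 146.
Compare {#1, #4}: its best feasible assignment gives total 310.
Compare {#2, #3, #4}: its best feasible assignment gives total 353.
Every other set of open sites that can feasibly serve all demand totals ≥ 310 even under its best assignment. Minimum: 268.

268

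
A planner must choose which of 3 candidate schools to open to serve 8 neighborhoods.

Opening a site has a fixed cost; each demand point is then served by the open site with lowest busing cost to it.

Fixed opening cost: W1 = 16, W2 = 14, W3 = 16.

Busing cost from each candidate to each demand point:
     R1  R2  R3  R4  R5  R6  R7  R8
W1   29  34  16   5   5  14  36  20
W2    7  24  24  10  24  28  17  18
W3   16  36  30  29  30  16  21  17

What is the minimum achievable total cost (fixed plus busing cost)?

Open {W1, W2}: assign each demand point to its cheapest open site.
  R1→W2 7, R2→W2 24, R3→W1 16, R4→W1 5, R5→W1 5, R6→W1 14, R7→W2 17, R8→W2 18
  busing cost 106, fixed 30 → total 136.
Compare {W1, W2, W3}: busing cost 105 + fixed 46 = 151.
Compare {W1, W3}: busing cost 128 + fixed 32 = 160.
Compare {W2}: busing cost 152 + fixed 14 = 166.
All other subsets cost ≥ 151. Minimum total cost: 136.

136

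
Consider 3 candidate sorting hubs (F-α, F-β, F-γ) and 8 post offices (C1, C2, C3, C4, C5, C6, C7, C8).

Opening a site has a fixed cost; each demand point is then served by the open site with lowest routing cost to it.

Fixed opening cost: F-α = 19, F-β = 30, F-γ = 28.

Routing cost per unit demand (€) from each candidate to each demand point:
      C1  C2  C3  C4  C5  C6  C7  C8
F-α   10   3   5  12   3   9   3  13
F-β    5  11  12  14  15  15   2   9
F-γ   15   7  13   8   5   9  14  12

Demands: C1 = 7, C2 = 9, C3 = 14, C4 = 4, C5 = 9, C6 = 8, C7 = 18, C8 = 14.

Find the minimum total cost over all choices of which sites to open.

490

Open {F-α, F-β}: assign each demand point to its cheapest open site.
  C1→F-β 7×5=35, C2→F-α 9×3=27, C3→F-α 14×5=70, C4→F-α 4×12=48, C5→F-α 9×3=27, C6→F-α 8×9=72, C7→F-β 18×2=36, C8→F-β 14×9=126
  routing cost 441, fixed 49 → total 490.
Compare {F-α, F-β, F-γ}: routing cost 425 + fixed 77 = 502.
Compare {F-α, F-γ}: routing cost 520 + fixed 47 = 567.
Compare {F-α}: routing cost 550 + fixed 19 = 569.
All other subsets cost ≥ 502. Minimum total cost: 490.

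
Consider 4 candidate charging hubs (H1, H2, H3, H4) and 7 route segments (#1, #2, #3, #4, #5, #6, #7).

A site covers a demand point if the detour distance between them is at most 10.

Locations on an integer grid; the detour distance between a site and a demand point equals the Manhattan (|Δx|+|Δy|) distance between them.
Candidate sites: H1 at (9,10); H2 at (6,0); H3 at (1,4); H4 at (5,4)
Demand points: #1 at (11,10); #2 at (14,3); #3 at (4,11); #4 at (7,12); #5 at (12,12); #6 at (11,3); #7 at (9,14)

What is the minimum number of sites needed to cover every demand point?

Coverage sets (demand points within 10 of each site):
  H1: {#1, #3, #4, #5, #6, #7}
  H2: {#6}
  H3: {#3}
  H4: {#2, #3, #4, #6}
No single site covers all 7 demand points.
But {H1, H4} covers everything, so the minimum is 2.

2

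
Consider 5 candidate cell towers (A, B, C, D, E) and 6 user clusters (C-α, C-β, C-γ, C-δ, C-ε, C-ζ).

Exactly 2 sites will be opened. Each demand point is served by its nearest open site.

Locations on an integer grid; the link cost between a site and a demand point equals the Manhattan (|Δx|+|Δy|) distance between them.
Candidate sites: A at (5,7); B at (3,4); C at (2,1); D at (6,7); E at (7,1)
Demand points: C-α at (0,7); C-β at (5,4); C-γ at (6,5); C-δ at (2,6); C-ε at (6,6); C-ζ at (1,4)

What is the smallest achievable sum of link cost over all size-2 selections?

16

Open {B, D}.
  C-α→B 6, C-β→B 2, C-γ→D 2, C-δ→B 3, C-ε→D 1, C-ζ→B 2  ⇒ total 16.
Compare {A, B}: total 17.
Compare {A, C}: total 21.
No size-2 selection does better; minimum is 16.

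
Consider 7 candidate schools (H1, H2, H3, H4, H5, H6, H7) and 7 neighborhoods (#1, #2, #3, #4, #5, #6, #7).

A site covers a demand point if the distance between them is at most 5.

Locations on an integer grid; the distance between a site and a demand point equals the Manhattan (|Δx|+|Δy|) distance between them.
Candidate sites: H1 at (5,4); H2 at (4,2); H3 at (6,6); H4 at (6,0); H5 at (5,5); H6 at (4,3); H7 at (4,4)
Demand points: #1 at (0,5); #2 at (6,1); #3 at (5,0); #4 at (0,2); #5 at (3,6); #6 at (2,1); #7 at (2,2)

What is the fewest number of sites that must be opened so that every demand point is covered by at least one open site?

2

Coverage sets (demand points within 5 of each site):
  H1: {#2, #3, #5, #7}
  H2: {#2, #3, #4, #5, #6, #7}
  H3: {#2, #5}
  H4: {#2, #3, #6}
  H5: {#1, #2, #3, #5}
  H6: {#2, #3, #4, #5, #6, #7}
  H7: {#1, #2, #3, #5, #6, #7}
No single site covers all 7 demand points.
But {H2, H5} covers everything, so the minimum is 2.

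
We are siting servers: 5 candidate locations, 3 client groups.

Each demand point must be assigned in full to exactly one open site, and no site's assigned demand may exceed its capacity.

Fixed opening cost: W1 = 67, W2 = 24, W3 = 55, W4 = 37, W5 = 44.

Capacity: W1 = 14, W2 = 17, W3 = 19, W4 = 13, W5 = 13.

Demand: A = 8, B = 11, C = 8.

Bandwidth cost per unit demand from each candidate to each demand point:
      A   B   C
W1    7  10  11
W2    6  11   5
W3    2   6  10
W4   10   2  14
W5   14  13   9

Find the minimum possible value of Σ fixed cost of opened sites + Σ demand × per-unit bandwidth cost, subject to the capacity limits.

171

Open {W2, W4}; cheapest assignment that respects the capacities:
  W2 (cap 17, load 16): A, C — cost 8×6 + 8×5 = 88
  W4 (cap 13, load 11): B — cost 11×2 = 22
  Shipping 110, fixed 61 → total 171.
  Any other capacity-feasible assignment to {W2, W4} ships for at least 110.
Compare {W2, W3, W4}: its best feasible assignment gives total 194.
Compare {W2, W3}: its best feasible assignment gives total 201.
Every other set of open sites that can feasibly serve all demand totals ≥ 194 even under its best assignment. Minimum: 171.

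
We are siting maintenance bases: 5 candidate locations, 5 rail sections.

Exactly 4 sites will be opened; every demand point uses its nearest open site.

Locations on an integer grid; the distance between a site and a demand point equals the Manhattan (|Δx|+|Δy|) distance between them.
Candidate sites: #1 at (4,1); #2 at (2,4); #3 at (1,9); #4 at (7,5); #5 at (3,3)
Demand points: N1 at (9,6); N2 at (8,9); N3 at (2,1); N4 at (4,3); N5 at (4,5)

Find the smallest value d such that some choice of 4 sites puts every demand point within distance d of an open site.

5

Open {#1, #2, #3, #4}.
  Farthest demand point is N2 at distance 5 (to #4); all others are ≤ 5.
With {#1, #2, #4, #5} the worst case is 5.
With {#1, #3, #4, #5} the worst case is 5.
No size-4 selection achieves below 5.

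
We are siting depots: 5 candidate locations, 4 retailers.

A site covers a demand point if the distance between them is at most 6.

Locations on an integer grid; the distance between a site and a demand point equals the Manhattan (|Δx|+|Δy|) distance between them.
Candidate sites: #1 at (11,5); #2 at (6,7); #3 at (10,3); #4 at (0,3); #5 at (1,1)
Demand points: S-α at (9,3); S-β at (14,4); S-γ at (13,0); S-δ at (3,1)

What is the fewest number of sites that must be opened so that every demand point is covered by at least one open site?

Coverage sets (demand points within 6 of each site):
  #1: {S-α, S-β}
  #2: {}
  #3: {S-α, S-β, S-γ}
  #4: {S-δ}
  #5: {S-δ}
No single site covers all 4 demand points.
But {#3, #4} covers everything, so the minimum is 2.

2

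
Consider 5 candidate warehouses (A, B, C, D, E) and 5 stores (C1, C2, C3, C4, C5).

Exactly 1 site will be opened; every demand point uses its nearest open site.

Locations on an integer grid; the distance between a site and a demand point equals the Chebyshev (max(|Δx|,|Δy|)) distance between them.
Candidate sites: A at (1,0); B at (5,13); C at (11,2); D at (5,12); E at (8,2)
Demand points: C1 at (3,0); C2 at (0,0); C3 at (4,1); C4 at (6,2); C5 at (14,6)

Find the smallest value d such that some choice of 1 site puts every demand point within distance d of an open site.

Open {E}.
  Farthest demand point is C2 at distance 8 (to E); all others are ≤ 8.
With {C} the worst case is 11.
With {D} the worst case is 12.
No size-1 selection achieves below 8.

8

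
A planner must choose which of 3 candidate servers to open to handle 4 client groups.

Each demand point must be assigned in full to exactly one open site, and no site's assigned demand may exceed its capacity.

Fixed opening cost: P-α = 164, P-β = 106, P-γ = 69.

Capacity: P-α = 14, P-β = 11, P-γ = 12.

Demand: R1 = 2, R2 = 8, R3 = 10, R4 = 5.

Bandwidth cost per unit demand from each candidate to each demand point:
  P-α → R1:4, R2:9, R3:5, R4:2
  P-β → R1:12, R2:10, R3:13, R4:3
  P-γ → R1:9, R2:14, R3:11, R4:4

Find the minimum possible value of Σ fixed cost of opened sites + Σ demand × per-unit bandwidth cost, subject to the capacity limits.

443

Open {P-α, P-γ}; cheapest assignment that respects the capacities:
  P-α (cap 14, load 13): R2, R4 — cost 8×9 + 5×2 = 82
  P-γ (cap 12, load 12): R1, R3 — cost 2×9 + 10×11 = 128
  Shipping 210, fixed 233 → total 443.
  Any other capacity-feasible assignment to {P-α, P-γ} ships for at least 210.
Compare {P-α, P-β, P-γ}: its best feasible assignment gives total 497.
Every other set of open sites that can feasibly serve all demand totals ≥ 497 even under its best assignment. Minimum: 443.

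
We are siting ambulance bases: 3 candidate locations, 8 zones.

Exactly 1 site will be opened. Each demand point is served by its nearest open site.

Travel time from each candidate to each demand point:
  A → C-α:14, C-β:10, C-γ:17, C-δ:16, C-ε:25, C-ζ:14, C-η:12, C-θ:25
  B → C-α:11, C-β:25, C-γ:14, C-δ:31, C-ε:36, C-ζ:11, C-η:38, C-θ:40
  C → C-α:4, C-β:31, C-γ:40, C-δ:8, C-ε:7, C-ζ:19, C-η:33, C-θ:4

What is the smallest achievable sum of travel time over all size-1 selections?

133

Open {A}.
  C-α→A 14, C-β→A 10, C-γ→A 17, C-δ→A 16, C-ε→A 25, C-ζ→A 14, C-η→A 12, C-θ→A 25  ⇒ total 133.
Compare {C}: total 146.
Compare {B}: total 206.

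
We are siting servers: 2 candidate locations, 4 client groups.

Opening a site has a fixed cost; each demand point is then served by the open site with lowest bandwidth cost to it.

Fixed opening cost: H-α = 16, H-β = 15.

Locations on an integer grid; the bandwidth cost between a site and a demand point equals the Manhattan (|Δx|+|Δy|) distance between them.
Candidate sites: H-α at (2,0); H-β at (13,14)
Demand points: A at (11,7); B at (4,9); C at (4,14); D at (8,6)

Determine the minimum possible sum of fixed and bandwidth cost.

60

Open {H-β}: assign each demand point to its cheapest open site.
  A→H-β 9, B→H-β 14, C→H-β 9, D→H-β 13
  bandwidth cost 45, fixed 15 → total 60.
Compare {H-α}: bandwidth cost 55 + fixed 16 = 71.
Compare {H-α, H-β}: bandwidth cost 41 + fixed 31 = 72.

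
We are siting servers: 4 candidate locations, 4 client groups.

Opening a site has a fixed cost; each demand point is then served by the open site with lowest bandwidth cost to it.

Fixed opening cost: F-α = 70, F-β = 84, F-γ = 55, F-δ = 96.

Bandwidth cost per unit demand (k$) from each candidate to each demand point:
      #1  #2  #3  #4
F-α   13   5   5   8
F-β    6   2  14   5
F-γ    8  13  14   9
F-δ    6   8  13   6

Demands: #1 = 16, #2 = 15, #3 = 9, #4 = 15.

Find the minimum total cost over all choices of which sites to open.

400

Open {F-α, F-β}: assign each demand point to its cheapest open site.
  #1→F-β 16×6=96, #2→F-β 15×2=30, #3→F-α 9×5=45, #4→F-β 15×5=75
  bandwidth cost 246, fixed 154 → total 400.
Compare {F-β}: bandwidth cost 327 + fixed 84 = 411.
Compare {F-α, F-β, F-γ}: bandwidth cost 246 + fixed 209 = 455.
Compare {F-β, F-γ}: bandwidth cost 327 + fixed 139 = 466.
All other subsets cost ≥ 411. Minimum total cost: 400.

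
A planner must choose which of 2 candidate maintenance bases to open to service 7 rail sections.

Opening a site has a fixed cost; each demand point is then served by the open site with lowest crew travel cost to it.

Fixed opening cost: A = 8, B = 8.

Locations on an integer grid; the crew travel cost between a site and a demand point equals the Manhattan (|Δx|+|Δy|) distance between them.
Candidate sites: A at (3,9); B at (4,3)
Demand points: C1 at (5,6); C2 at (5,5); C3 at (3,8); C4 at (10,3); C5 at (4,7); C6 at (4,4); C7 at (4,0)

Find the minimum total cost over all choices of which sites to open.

Open {B}: assign each demand point to its cheapest open site.
  C1→B 4, C2→B 3, C3→B 6, C4→B 6, C5→B 4, C6→B 1, C7→B 3
  crew travel cost 27, fixed 8 → total 35.
Compare {A, B}: crew travel cost 21 + fixed 16 = 37.
Compare {A}: crew travel cost 44 + fixed 8 = 52.

35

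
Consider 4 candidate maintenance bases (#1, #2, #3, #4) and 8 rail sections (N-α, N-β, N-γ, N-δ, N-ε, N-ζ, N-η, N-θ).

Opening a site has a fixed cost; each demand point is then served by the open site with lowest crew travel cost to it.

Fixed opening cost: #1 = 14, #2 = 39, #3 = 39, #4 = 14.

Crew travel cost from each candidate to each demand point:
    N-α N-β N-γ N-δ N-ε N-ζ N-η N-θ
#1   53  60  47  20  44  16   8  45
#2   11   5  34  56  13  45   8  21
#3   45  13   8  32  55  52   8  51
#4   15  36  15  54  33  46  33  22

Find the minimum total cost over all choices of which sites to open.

Open {#1, #2, #4}: assign each demand point to its cheapest open site.
  N-α→#2 11, N-β→#2 5, N-γ→#4 15, N-δ→#1 20, N-ε→#2 13, N-ζ→#1 16, N-η→#1 8, N-θ→#2 21
  crew travel cost 109, fixed 67 → total 176.
Compare {#1, #2}: crew travel cost 128 + fixed 53 = 181.
Compare {#1, #4}: crew travel cost 165 + fixed 28 = 193.
Compare {#1, #2, #3}: crew travel cost 102 + fixed 92 = 194.
All other subsets cost ≥ 181. Minimum total cost: 176.

176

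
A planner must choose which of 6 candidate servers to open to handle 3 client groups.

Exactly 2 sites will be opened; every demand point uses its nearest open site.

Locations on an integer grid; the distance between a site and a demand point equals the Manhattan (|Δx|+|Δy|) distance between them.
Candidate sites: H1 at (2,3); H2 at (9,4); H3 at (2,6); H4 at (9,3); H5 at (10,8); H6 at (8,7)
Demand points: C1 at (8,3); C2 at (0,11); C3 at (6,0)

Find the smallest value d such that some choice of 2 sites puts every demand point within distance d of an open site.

Open {H1, H3}.
  Farthest demand point is C2 at distance 7 (to H3); all others are ≤ 7.
With {H2, H3} the worst case is 7.
With {H3, H4} the worst case is 7.
No size-2 selection achieves below 7.

7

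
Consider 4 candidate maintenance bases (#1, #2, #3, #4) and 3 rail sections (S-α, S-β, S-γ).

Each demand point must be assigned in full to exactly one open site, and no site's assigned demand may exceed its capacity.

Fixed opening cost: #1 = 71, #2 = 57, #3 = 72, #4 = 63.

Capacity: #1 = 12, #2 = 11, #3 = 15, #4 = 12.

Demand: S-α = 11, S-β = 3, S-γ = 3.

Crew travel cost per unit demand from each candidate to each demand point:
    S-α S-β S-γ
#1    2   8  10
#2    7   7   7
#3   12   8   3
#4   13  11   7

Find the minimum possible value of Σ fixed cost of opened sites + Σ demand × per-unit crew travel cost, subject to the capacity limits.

192

Open {#1, #2}; cheapest assignment that respects the capacities:
  #1 (cap 12, load 11): S-α — cost 11×2 = 22
  #2 (cap 11, load 6): S-β, S-γ — cost 3×7 + 3×7 = 42
  Shipping 64, fixed 128 → total 192.
  Any other capacity-feasible assignment to {#1, #2} ships for at least 64.
Compare {#1, #3}: its best feasible assignment gives total 198.
Compare {#1, #4}: its best feasible assignment gives total 210.
Every other set of open sites that can feasibly serve all demand totals ≥ 198 even under its best assignment. Minimum: 192.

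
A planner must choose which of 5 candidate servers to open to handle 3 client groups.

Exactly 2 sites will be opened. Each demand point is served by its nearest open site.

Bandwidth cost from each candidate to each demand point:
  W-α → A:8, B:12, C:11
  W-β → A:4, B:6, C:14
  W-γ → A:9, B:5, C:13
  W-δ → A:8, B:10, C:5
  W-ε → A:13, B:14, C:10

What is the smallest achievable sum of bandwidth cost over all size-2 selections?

Open {W-β, W-δ}.
  A→W-β 4, B→W-β 6, C→W-δ 5  ⇒ total 15.
Compare {W-γ, W-δ}: total 18.
Compare {W-β, W-ε}: total 20.
No size-2 selection does better; minimum is 15.

15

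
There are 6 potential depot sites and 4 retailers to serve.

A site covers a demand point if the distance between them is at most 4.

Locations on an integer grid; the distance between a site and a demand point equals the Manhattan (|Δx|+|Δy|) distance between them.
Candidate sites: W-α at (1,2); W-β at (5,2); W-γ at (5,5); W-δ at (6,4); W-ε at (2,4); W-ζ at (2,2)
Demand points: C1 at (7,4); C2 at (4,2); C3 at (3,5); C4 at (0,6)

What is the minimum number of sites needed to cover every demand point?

Coverage sets (demand points within 4 of each site):
  W-α: {C2}
  W-β: {C1, C2}
  W-γ: {C1, C2, C3}
  W-δ: {C1, C2, C3}
  W-ε: {C2, C3, C4}
  W-ζ: {C2, C3}
No single site covers all 4 demand points.
But {W-β, W-ε} covers everything, so the minimum is 2.

2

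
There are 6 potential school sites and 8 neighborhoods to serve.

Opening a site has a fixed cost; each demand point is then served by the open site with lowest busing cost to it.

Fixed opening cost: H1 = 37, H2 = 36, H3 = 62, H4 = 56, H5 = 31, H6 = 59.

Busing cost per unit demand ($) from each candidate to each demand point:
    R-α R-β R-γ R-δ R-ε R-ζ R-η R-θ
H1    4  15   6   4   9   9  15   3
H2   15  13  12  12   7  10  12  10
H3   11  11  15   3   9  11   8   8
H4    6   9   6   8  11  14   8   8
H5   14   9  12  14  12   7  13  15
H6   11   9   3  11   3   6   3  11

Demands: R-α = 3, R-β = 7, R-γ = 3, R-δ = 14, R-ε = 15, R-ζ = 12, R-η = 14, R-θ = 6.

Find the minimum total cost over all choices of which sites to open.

413

Open {H1, H6}: assign each demand point to its cheapest open site.
  R-α→H1 3×4=12, R-β→H6 7×9=63, R-γ→H6 3×3=9, R-δ→H1 14×4=56, R-ε→H6 15×3=45, R-ζ→H6 12×6=72, R-η→H6 14×3=42, R-θ→H1 6×3=18
  busing cost 317, fixed 96 → total 413.
Compare {H1, H5, H6}: busing cost 317 + fixed 127 = 444.
Compare {H1, H2, H6}: busing cost 317 + fixed 132 = 449.
Compare {H1, H3, H6}: busing cost 303 + fixed 158 = 461.
All other subsets cost ≥ 444. Minimum total cost: 413.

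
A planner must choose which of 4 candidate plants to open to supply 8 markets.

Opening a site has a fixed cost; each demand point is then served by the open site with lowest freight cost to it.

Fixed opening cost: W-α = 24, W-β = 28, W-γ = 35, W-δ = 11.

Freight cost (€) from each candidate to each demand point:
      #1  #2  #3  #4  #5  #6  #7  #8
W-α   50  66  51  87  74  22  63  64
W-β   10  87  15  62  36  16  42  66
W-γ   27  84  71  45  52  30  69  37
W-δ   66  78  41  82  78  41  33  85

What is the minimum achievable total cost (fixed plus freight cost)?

Open {W-β, W-γ, W-δ}: assign each demand point to its cheapest open site.
  #1→W-β 10, #2→W-δ 78, #3→W-β 15, #4→W-γ 45, #5→W-β 36, #6→W-β 16, #7→W-δ 33, #8→W-γ 37
  freight cost 270, fixed 74 → total 344.
Compare {W-β, W-γ}: freight cost 285 + fixed 63 = 348.
Compare {W-α, W-β, W-γ}: freight cost 267 + fixed 87 = 354.
Compare {W-β, W-δ}: freight cost 316 + fixed 39 = 355.
All other subsets cost ≥ 348. Minimum total cost: 344.

344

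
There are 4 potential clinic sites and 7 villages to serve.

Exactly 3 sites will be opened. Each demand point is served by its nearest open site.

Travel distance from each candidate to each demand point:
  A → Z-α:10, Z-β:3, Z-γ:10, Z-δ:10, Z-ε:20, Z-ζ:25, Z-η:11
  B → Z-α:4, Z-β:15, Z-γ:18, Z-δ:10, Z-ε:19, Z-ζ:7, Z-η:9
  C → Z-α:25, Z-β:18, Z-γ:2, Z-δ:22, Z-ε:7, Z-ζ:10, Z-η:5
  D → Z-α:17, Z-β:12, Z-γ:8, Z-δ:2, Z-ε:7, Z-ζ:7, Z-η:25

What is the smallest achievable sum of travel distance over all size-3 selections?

36

Open {A, C, D}.
  Z-α→A 10, Z-β→A 3, Z-γ→C 2, Z-δ→D 2, Z-ε→C 7, Z-ζ→D 7, Z-η→C 5  ⇒ total 36.
Compare {A, B, C}: total 38.
Compare {B, C, D}: total 39.
No size-3 selection does better; minimum is 36.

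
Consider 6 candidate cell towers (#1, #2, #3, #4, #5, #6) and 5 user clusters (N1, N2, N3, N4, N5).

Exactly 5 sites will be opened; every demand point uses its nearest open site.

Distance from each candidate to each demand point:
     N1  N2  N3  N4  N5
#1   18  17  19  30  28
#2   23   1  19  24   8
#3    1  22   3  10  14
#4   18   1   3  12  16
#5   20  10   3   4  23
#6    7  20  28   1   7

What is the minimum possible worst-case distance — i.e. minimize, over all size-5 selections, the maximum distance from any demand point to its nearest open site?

7

Open {#1, #2, #3, #4, #6}.
  Farthest demand point is N5 at distance 7 (to #6); all others are ≤ 7.
With {#1, #2, #3, #5, #6} the worst case is 7.
With {#1, #2, #4, #5, #6} the worst case is 7.
No size-5 selection achieves below 7.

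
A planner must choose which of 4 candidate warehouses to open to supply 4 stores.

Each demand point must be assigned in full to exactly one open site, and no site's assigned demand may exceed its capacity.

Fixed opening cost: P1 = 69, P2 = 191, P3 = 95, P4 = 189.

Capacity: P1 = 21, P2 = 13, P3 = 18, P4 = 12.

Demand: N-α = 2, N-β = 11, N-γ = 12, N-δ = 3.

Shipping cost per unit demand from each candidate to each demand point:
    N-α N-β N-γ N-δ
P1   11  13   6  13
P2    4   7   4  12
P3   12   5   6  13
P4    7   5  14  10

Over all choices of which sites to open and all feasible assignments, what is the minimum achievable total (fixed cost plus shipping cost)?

Open {P1, P3}; cheapest assignment that respects the capacities:
  P1 (cap 21, load 17): N-α, N-γ, N-δ — cost 2×11 + 12×6 + 3×13 = 133
  P3 (cap 18, load 11): N-β — cost 11×5 = 55
  Shipping 188, fixed 164 → total 352.
  Any other capacity-feasible assignment to {P1, P3} ships for at least 188.
Compare {P1, P4}: its best feasible assignment gives total 446.
Compare {P2, P3}: its best feasible assignment gives total 452.
Every other set of open sites that can feasibly serve all demand totals ≥ 446 even under its best assignment. Minimum: 352.

352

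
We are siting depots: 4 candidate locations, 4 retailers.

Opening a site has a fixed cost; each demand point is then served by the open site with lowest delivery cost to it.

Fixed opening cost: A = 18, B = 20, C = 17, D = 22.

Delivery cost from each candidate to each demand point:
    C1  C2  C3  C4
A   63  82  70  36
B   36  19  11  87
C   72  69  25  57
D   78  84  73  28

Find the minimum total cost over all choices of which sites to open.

136

Open {B, D}: assign each demand point to its cheapest open site.
  C1→B 36, C2→B 19, C3→B 11, C4→D 28
  delivery cost 94, fixed 42 → total 136.
Compare {A, B}: delivery cost 102 + fixed 38 = 140.
Compare {B, C, D}: delivery cost 94 + fixed 59 = 153.
Compare {A, B, D}: delivery cost 94 + fixed 60 = 154.
All other subsets cost ≥ 140. Minimum total cost: 136.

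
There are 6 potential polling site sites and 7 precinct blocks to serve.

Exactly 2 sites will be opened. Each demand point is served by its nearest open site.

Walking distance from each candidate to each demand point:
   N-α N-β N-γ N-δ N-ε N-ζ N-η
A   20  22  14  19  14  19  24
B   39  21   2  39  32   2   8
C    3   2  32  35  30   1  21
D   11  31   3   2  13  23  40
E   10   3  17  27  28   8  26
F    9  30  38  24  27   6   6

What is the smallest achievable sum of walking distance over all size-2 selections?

Open {C, D}.
  N-α→C 3, N-β→C 2, N-γ→D 3, N-δ→D 2, N-ε→D 13, N-ζ→C 1, N-η→C 21  ⇒ total 45.
Compare {B, D}: total 59.
Compare {D, E}: total 65.
No size-2 selection does better; minimum is 45.

45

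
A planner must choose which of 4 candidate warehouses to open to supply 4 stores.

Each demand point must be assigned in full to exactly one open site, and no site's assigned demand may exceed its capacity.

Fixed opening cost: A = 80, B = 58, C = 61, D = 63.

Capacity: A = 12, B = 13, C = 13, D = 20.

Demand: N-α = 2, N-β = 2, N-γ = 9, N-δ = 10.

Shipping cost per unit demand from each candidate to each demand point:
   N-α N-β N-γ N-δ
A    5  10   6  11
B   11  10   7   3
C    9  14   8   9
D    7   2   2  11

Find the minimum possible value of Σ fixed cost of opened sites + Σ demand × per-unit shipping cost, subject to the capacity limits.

Open {B, D}; cheapest assignment that respects the capacities:
  B (cap 13, load 10): N-δ — cost 10×3 = 30
  D (cap 20, load 13): N-α, N-β, N-γ — cost 2×7 + 2×2 + 9×2 = 36
  Shipping 66, fixed 121 → total 187.
  Any other capacity-feasible assignment to {B, D} ships for at least 66.
Compare {B, C, D}: its best feasible assignment gives total 248.
Compare {C, D}: its best feasible assignment gives total 250.
Every other set of open sites that can feasibly serve all demand totals ≥ 248 even under its best assignment. Minimum: 187.

187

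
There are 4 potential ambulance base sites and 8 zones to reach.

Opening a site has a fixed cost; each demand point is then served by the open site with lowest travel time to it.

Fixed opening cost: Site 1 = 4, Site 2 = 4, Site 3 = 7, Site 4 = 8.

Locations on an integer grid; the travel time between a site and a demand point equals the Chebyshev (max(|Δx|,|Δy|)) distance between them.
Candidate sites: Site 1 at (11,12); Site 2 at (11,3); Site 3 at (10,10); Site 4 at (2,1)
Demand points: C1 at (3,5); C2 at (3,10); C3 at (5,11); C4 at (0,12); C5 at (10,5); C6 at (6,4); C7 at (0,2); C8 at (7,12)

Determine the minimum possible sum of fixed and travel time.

Open {Site 3, Site 4}: assign each demand point to its cheapest open site.
  C1→Site 4 4, C2→Site 3 7, C3→Site 3 5, C4→Site 3 10, C5→Site 3 5, C6→Site 4 4, C7→Site 4 2, C8→Site 3 3
  travel time 40, fixed 15 → total 55.
Compare {Site 2, Site 3, Site 4}: travel time 37 + fixed 19 = 56.
Compare {Site 1, Site 2, Site 4}: travel time 41 + fixed 16 = 57.
Compare {Site 1, Site 4}: travel time 46 + fixed 12 = 58.
All other subsets cost ≥ 56. Minimum total cost: 55.

55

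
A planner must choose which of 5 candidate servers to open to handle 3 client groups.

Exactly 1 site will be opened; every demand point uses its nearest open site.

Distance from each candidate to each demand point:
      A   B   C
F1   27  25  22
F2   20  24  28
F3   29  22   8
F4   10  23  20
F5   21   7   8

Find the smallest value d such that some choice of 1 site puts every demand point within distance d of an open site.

Open {F5}.
  Farthest demand point is A at distance 21 (to F5); all others are ≤ 21.
With {F4} the worst case is 23.
With {F1} the worst case is 27.
No size-1 selection achieves below 21.

21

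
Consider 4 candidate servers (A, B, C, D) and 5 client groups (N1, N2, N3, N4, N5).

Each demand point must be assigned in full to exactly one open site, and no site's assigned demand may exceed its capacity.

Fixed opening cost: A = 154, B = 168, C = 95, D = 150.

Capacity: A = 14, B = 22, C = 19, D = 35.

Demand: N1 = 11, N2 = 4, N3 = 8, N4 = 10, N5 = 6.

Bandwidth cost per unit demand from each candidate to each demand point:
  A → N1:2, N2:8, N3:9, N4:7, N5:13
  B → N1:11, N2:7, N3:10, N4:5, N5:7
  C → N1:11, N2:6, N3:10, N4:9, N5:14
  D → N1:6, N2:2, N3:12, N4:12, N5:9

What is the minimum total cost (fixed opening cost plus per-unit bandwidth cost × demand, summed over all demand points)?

Open {C, D}; cheapest assignment that respects the capacities:
  C (cap 19, load 18): N3, N4 — cost 8×10 + 10×9 = 170
  D (cap 35, load 21): N1, N2, N5 — cost 11×6 + 4×2 + 6×9 = 128
  Shipping 298, fixed 245 → total 543.
  Any other capacity-feasible assignment to {C, D} ships for at least 298.
Compare {B, D}: its best feasible assignment gives total 576.
Compare {B, C}: its best feasible assignment gives total 584.
Every other set of open sites that can feasibly serve all demand totals ≥ 576 even under its best assignment. Minimum: 543.

543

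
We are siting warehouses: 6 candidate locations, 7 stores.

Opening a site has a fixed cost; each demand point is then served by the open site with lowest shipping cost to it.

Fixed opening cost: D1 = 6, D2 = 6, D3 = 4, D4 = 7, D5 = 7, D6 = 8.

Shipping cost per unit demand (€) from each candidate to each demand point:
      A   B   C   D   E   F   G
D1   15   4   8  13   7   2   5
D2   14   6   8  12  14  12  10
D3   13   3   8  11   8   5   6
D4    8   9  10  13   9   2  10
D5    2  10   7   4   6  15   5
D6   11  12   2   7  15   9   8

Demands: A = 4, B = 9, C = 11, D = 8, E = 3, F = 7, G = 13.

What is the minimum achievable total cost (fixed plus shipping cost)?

Open {D1, D3, D5, D6}: assign each demand point to its cheapest open site.
  A→D5 4×2=8, B→D3 9×3=27, C→D6 11×2=22, D→D5 8×4=32, E→D5 3×6=18, F→D1 7×2=14, G→D1 13×5=65
  shipping cost 186, fixed 25 → total 211.
Compare {D3, D4, D5, D6}: shipping cost 186 + fixed 26 = 212.
Compare {D1, D5, D6}: shipping cost 195 + fixed 21 = 216.
Compare {D1, D2, D3, D5, D6}: shipping cost 186 + fixed 31 = 217.
All other subsets cost ≥ 212. Minimum total cost: 211.

211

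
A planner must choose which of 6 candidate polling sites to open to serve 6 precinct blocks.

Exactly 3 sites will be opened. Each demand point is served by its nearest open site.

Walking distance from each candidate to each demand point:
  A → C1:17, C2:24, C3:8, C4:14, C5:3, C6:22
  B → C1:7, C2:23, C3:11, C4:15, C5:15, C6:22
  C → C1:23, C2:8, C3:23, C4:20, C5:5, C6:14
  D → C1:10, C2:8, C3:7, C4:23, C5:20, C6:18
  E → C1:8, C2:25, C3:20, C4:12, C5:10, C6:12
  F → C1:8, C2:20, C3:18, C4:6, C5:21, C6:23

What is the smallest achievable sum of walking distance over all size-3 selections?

Open {A, C, F}.
  C1→F 8, C2→C 8, C3→A 8, C4→F 6, C5→A 3, C6→C 14  ⇒ total 47.
Compare {C, D, F}: total 48.
Compare {A, D, E}: total 50.
No size-3 selection does better; minimum is 47.

47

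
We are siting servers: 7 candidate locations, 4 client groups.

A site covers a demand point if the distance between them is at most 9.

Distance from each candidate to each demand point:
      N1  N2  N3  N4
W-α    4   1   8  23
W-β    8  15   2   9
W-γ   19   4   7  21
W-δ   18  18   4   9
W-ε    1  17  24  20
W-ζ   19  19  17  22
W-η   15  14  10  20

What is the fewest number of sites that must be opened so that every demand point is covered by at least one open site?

2

Coverage sets (demand points within 9 of each site):
  W-α: {N1, N2, N3}
  W-β: {N1, N3, N4}
  W-γ: {N2, N3}
  W-δ: {N3, N4}
  W-ε: {N1}
  W-ζ: {}
  W-η: {}
No single site covers all 4 demand points.
But {W-α, W-β} covers everything, so the minimum is 2.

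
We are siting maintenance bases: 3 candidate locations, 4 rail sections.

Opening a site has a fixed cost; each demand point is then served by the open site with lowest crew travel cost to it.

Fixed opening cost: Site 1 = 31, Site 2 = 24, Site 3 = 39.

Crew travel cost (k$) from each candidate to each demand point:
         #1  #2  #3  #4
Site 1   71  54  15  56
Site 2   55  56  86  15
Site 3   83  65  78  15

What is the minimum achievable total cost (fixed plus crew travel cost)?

194

Open {Site 1, Site 2}: assign each demand point to its cheapest open site.
  #1→Site 2 55, #2→Site 1 54, #3→Site 1 15, #4→Site 2 15
  crew travel cost 139, fixed 55 → total 194.
Compare {Site 1, Site 3}: crew travel cost 155 + fixed 70 = 225.
Compare {Site 1}: crew travel cost 196 + fixed 31 = 227.
Compare {Site 1, Site 2, Site 3}: crew travel cost 139 + fixed 94 = 233.
All other subsets cost ≥ 225. Minimum total cost: 194.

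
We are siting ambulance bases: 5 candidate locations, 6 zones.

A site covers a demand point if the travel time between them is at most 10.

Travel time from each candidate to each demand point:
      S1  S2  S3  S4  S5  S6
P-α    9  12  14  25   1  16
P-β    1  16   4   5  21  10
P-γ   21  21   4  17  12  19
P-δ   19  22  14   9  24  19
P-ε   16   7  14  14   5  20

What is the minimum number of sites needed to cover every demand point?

2

Coverage sets (demand points within 10 of each site):
  P-α: {S1, S5}
  P-β: {S1, S3, S4, S6}
  P-γ: {S3}
  P-δ: {S4}
  P-ε: {S2, S5}
No single site covers all 6 demand points.
But {P-β, P-ε} covers everything, so the minimum is 2.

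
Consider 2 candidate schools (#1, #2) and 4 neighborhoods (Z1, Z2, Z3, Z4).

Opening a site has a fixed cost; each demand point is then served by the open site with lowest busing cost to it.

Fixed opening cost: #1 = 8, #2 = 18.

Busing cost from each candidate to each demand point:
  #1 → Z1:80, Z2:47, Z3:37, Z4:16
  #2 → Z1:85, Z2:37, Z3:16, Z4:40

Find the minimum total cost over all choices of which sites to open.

175

Open {#1, #2}: assign each demand point to its cheapest open site.
  Z1→#1 80, Z2→#2 37, Z3→#2 16, Z4→#1 16
  busing cost 149, fixed 26 → total 175.
Compare {#1}: busing cost 180 + fixed 8 = 188.
Compare {#2}: busing cost 178 + fixed 18 = 196.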